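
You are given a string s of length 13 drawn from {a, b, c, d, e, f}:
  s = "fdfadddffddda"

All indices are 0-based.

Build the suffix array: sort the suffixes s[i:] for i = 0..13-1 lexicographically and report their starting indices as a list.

[12, 3, 11, 10, 9, 4, 5, 1, 6, 2, 8, 0, 7]

rank→(start, suffix):
  0 → (12, 'a')
  1 → (3, 'adddffddda')
  2 → (11, 'da')
  3 → (10, 'dda')
  4 → (9, 'ddda')
  5 → (4, 'dddffddda')
  6 → (5, 'ddffddda')
  7 → (1, 'dfadddffddda')
  8 → (6, 'dffddda')
  9 → (2, 'fadddffddda')
  10 → (8, 'fddda')
  11 → (0, 'fdfadddffddda')
  12 → (7, 'ffddda')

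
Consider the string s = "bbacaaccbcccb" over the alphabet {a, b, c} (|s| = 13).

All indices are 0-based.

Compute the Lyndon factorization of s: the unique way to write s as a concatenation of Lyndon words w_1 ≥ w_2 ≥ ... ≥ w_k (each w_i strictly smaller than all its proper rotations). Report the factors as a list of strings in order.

["b", "b", "ac", "aaccbcccb"]

emit factor 1: 'b' (i=0, period=1)
emit factor 2: 'b' (i=1, period=1)
emit factor 3: 'ac' (i=2, period=2)
emit factor 4: 'aaccbcccb' (i=4, period=9)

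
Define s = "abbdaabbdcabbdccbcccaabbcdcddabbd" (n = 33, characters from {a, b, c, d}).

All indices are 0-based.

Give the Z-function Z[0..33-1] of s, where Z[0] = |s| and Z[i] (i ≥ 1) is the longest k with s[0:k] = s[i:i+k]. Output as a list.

Z[0]=33
i=1: fresh scan; Z[1]=0
i=2: fresh scan; Z[2]=0
i=3: fresh scan; Z[3]=0
i=4: fresh scan; Z[4]=1 extend→box=[4,5)
i=5: fresh scan; Z[5]=4 extend→box=[5,9)
i=6: min(r-i=3, Z[1]=0)=0; Z[6]=0
i=7: min(r-i=2, Z[2]=0)=0; Z[7]=0
i=8: min(r-i=1, Z[3]=0)=0; Z[8]=0
i=9: fresh scan; Z[9]=0
i=10: fresh scan; Z[10]=4 extend→box=[10,14)
i=11: min(r-i=3, Z[1]=0)=0; Z[11]=0
i=12: min(r-i=2, Z[2]=0)=0; Z[12]=0
i=13: min(r-i=1, Z[3]=0)=0; Z[13]=0
i=14: fresh scan; Z[14]=0
i=15: fresh scan; Z[15]=0
i=16: fresh scan; Z[16]=0
i=17: fresh scan; Z[17]=0
i=18: fresh scan; Z[18]=0
i=19: fresh scan; Z[19]=0
i=20: fresh scan; Z[20]=1 extend→box=[20,21)
i=21: fresh scan; Z[21]=3 extend→box=[21,24)
i=22: min(r-i=2, Z[1]=0)=0; Z[22]=0
i=23: min(r-i=1, Z[2]=0)=0; Z[23]=0
i=24: fresh scan; Z[24]=0
i=25: fresh scan; Z[25]=0
i=26: fresh scan; Z[26]=0
i=27: fresh scan; Z[27]=0
i=28: fresh scan; Z[28]=0
i=29: fresh scan; Z[29]=4 extend→box=[29,33)
i=30: min(r-i=3, Z[1]=0)=0; Z[30]=0
i=31: min(r-i=2, Z[2]=0)=0; Z[31]=0
i=32: min(r-i=1, Z[3]=0)=0; Z[32]=0

[33, 0, 0, 0, 1, 4, 0, 0, 0, 0, 4, 0, 0, 0, 0, 0, 0, 0, 0, 0, 1, 3, 0, 0, 0, 0, 0, 0, 0, 4, 0, 0, 0]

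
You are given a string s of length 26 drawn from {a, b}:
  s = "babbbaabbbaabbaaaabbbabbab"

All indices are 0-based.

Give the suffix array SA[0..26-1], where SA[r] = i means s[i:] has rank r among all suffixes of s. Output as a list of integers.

[14, 15, 10, 5, 16, 24, 11, 21, 6, 1, 17, 25, 13, 9, 4, 23, 20, 0, 12, 8, 3, 22, 19, 7, 2, 18]

sorted suffixes:
  #0 SA[0]=14  'aaaabbbabbab'
  #1 SA[1]=15  'aaabbbabbab'
  #2 SA[2]=10  'aabbaaaabbbabbab'
  #3 SA[3]=5  'aabbbaabbaaaabbbabbab'
  #4 SA[4]=16  'aabbbabbab'
  #5 SA[5]=24  'ab'
  #6 SA[6]=11  'abbaaaabbbabbab'
  #7 SA[7]=21  'abbab'
  #8 SA[8]=6  'abbbaabbaaaabbbabbab'
  #9 SA[9]=1  'abbbaabbbaabbaaaabbbabbab'
  #10 SA[10]=17  'abbbabbab'
  #11 SA[11]=25  'b'
  #12 SA[12]=13  'baaaabbbabbab'
  #13 SA[13]=9  'baabbaaaabbbabbab'
  #14 SA[14]=4  'baabbbaabbaaaabbbabbab'
  #15 SA[15]=23  'bab'
  #16 SA[16]=20  'babbab'
  #17 SA[17]=0  'babbbaabbbaabbaaaabbbabbab'
  #18 SA[18]=12  'bbaaaabbbabbab'
  #19 SA[19]=8  'bbaabbaaaabbbabbab'
  #20 SA[20]=3  'bbaabbbaabbaaaabbbabbab'
  #21 SA[21]=22  'bbab'
  #22 SA[22]=19  'bbabbab'
  #23 SA[23]=7  'bbbaabbaaaabbbabbab'
  #24 SA[24]=2  'bbbaabbbaabbaaaabbbabbab'
  #25 SA[25]=18  'bbbabbab'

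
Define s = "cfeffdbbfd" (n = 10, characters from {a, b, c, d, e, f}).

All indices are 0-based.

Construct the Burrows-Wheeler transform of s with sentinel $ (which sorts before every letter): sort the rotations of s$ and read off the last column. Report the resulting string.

ddb$fffbfce

rank  rotation     last
    0  $cfeffdbbfd  d
    1  bbfd$cfeffd  d
    2  bfd$cfeffdb  b
    3  cfeffdbbfd$  $
    4  d$cfeffdbbf  f
    5  dbbfd$cfeff  f
    6  effdbbfd$cf  f
    7  fd$cfeffdbb  b
    8  fdbbfd$cfef  f
    9  feffdbbfd$c  c
   10  ffdbbfd$cfe  e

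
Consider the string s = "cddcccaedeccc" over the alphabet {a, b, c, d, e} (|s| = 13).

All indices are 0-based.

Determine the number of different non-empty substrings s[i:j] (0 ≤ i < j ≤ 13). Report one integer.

rank→(start, suffix):
  0 → (6, 'aedeccc')
  1 → (12, 'c')
  2 → (5, 'caedeccc')
  3 → (11, 'cc')
  4 → (4, 'ccaedeccc')
  5 → (10, 'ccc')
  6 → (3, 'cccaedeccc')
  7 → (0, 'cddcccaedeccc')
  8 → (2, 'dcccaedeccc')
  9 → (1, 'ddcccaedeccc')
  10 → (8, 'deccc')
  11 → (9, 'eccc')
  12 → (7, 'edeccc')

SA = [6, 12, 5, 11, 4, 10, 3, 0, 2, 1, 8, 9, 7]
i: (SA[i-1],SA[i]) lcp shared
  1: (6,12) 0 ''
  2: (12,5) 1 'c'
  3: (5,11) 1 'c'
  4: (11,4) 2 'cc'
  5: (4,10) 2 'cc'
  6: (10,3) 3 'ccc'
  7: (3,0) 1 'c'
  8: (0,2) 0 ''
  9: (2,1) 1 'd'
  10: (1,8) 1 'd'
  11: (8,9) 0 ''
  12: (9,7) 1 'e'

n(n+1)/2 = 13·14/2 = 91
Σ LCP = 0 + 0 + 1 + 1 + 2 + 2 + 3 + 1 + 0 + 1 + 1 + 0 + 1 = 13
distinct = 91 − 13 = 78

78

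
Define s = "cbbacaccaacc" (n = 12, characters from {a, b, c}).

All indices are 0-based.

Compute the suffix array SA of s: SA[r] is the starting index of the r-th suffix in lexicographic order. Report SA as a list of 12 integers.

[8, 3, 9, 5, 2, 1, 11, 7, 4, 0, 10, 6]

rank | idx | suffix
   0 |   8 | aacc
   1 |   3 | acaccaacc
   2 |   9 | acc
   3 |   5 | accaacc
   4 |   2 | bacaccaacc
   5 |   1 | bbacaccaacc
   6 |  11 | c
   7 |   7 | caacc
   8 |   4 | caccaacc
   9 |   0 | cbbacaccaacc
  10 |  10 | cc
  11 |   6 | ccaacc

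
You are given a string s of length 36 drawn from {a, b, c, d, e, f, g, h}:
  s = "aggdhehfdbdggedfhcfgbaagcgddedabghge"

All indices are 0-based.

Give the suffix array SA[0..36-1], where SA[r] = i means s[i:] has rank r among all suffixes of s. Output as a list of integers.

[21, 30, 22, 0, 20, 9, 31, 17, 24, 29, 8, 26, 27, 14, 10, 3, 35, 28, 13, 5, 7, 18, 15, 19, 23, 25, 2, 34, 12, 1, 11, 32, 16, 4, 6, 33]

rank | idx | suffix
   0 |  21 | aagcgddedabghge
   1 |  30 | abghge
   2 |  22 | agcgddedabghge
   3 |   0 | aggdhehfdbdggedfhcfgbaagcgddedabghge
   4 |  20 | baagcgddedabghge
   5 |   9 | bdggedfhcfgbaagcgddedabghge
   6 |  31 | bghge
   7 |  17 | cfgbaagcgddedabghge
   8 |  24 | cgddedabghge
   9 |  29 | dabghge
  10 |   8 | dbdggedfhcfgbaagcgddedabghge
  11 |  26 | ddedabghge
  12 |  27 | dedabghge
  13 |  14 | dfhcfgbaagcgddedabghge
  14 |  10 | dggedfhcfgbaagcgddedabghge
  15 |   3 | dhehfdbdggedfhcfgbaagcgddedabghge
  16 |  35 | e
  17 |  28 | edabghge
  18 |  13 | edfhcfgbaagcgddedabghge
  19 |   5 | ehfdbdggedfhcfgbaagcgddedabghge
  20 |   7 | fdbdggedfhcfgbaagcgddedabghge
  21 |  18 | fgbaagcgddedabghge
  22 |  15 | fhcfgbaagcgddedabghge
  23 |  19 | gbaagcgddedabghge
  24 |  23 | gcgddedabghge
  25 |  25 | gddedabghge
  26 |   2 | gdhehfdbdggedfhcfgbaagcgddedabghge
  27 |  34 | ge
  28 |  12 | gedfhcfgbaagcgddedabghge
  29 |   1 | ggdhehfdbdggedfhcfgbaagcgddedabghge
  30 |  11 | ggedfhcfgbaagcgddedabghge
  31 |  32 | ghge
  32 |  16 | hcfgbaagcgddedabghge
  33 |   4 | hehfdbdggedfhcfgbaagcgddedabghge
  34 |   6 | hfdbdggedfhcfgbaagcgddedabghge
  35 |  33 | hge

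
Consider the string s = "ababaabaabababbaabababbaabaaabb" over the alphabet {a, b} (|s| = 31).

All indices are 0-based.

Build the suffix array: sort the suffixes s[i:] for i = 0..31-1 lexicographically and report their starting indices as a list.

[26, 23, 4, 15, 7, 27, 24, 2, 5, 0, 16, 8, 18, 10, 28, 20, 12, 30, 25, 22, 3, 14, 6, 1, 17, 9, 19, 11, 29, 21, 13]

sorted suffixes:
  #0 SA[0]=26  'aaabb'
  #1 SA[1]=23  'aabaaabb'
  #2 SA[2]=4  'aabaabababbaabababbaabaaabb'
  #3 SA[3]=15  'aabababbaabaaabb'
  #4 SA[4]=7  'aabababbaabababbaabaaabb'
  #5 SA[5]=27  'aabb'
  #6 SA[6]=24  'abaaabb'
  #7 SA[7]=2  'abaabaabababbaabababbaabaaabb'
  #8 SA[8]=5  'abaabababbaabababbaabaaabb'
  #9 SA[9]=0  'ababaabaabababbaabababbaabaaabb'
  #10 SA[10]=16  'abababbaabaaabb'
  #11 SA[11]=8  'abababbaabababbaabaaabb'
  #12 SA[12]=18  'ababbaabaaabb'
  #13 SA[13]=10  'ababbaabababbaabaaabb'
  #14 SA[14]=28  'abb'
  #15 SA[15]=20  'abbaabaaabb'
  #16 SA[16]=12  'abbaabababbaabaaabb'
  #17 SA[17]=30  'b'
  #18 SA[18]=25  'baaabb'
  #19 SA[19]=22  'baabaaabb'
  #20 SA[20]=3  'baabaabababbaabababbaabaaabb'
  #21 SA[21]=14  'baabababbaabaaabb'
  #22 SA[22]=6  'baabababbaabababbaabaaabb'
  #23 SA[23]=1  'babaabaabababbaabababbaabaaabb'
  #24 SA[24]=17  'bababbaabaaabb'
  #25 SA[25]=9  'bababbaabababbaabaaabb'
  #26 SA[26]=19  'babbaabaaabb'
  #27 SA[27]=11  'babbaabababbaabaaabb'
  #28 SA[28]=29  'bb'
  #29 SA[29]=21  'bbaabaaabb'
  #30 SA[30]=13  'bbaabababbaabaaabb'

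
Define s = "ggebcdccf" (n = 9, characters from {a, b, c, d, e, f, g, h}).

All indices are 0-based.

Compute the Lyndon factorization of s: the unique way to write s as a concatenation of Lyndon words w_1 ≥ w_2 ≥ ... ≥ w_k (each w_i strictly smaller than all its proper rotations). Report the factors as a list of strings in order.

emit factor 1: 'g' (i=0, period=1)
emit factor 2: 'g' (i=1, period=1)
emit factor 3: 'e' (i=2, period=1)
emit factor 4: 'bcdccf' (i=3, period=6)

["g", "g", "e", "bcdccf"]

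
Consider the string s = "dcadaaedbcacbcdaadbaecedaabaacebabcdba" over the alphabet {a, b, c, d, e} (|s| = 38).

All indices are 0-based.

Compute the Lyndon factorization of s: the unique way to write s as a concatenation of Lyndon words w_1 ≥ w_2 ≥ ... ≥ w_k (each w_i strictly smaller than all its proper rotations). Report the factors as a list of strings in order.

["d", "c", "ad", "aaedbcacbcd", "aadbaeced", "aabaacebabcdb", "a"]

emit factor 1: 'd' (i=0, period=1)
emit factor 2: 'c' (i=1, period=1)
emit factor 3: 'ad' (i=2, period=2)
emit factor 4: 'aaedbcacbcd' (i=4, period=11)
emit factor 5: 'aadbaeced' (i=15, period=9)
emit factor 6: 'aabaacebabcdb' (i=24, period=13)
emit factor 7: 'a' (i=37, period=1)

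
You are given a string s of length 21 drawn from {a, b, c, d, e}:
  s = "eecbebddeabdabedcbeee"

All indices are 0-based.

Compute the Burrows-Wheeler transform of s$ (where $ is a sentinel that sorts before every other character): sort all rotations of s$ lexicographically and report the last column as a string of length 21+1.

eedaecacedbebdedbebe$b

rank  rotation                last
    0  $eecbebddeabdabedcbeee  e
    1  abdabedcbeee$eecbebdde  e
    2  abedcbeee$eecbebddeabd  d
    3  bdabedcbeee$eecbebddea  a
    4  bddeabdabedcbeee$eecbe  e
    5  bebddeabdabedcbeee$eec  c
    6  bedcbeee$eecbebddeabda  a
    7  beee$eecbebddeabdabedc  c
    8  cbebddeabdabedcbeee$ee  e
    9  cbeee$eecbebddeabdabed  d
   10  dabedcbeee$eecbebddeab  b
   11  dcbeee$eecbebddeabdabe  e
   12  ddeabdabedcbeee$eecbeb  b
   13  deabdabedcbeee$eecbebd  d
   14  e$eecbebddeabdabedcbee  e
   15  eabdabedcbeee$eecbebdd  d
   16  ebddeabdabedcbeee$eecb  b
   17  ecbebddeabdabedcbeee$e  e
   18  edcbeee$eecbebddeabdab  b
   19  ee$eecbebddeabdabedcbe  e
   20  eecbebddeabdabedcbeee$  $
   21  eee$eecbebddeabdabedcb  b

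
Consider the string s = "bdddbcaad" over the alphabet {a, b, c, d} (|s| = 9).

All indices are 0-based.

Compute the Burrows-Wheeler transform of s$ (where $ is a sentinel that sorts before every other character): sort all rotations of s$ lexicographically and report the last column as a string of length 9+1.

rank  rotation    last
    0  $bdddbcaad  d
    1  aad$bdddbc  c
    2  ad$bdddbca  a
    3  bcaad$bddd  d
    4  bdddbcaad$  $
    5  caad$bdddb  b
    6  d$bdddbcaa  a
    7  dbcaad$bdd  d
    8  ddbcaad$bd  d
    9  dddbcaad$b  b

dcad$baddb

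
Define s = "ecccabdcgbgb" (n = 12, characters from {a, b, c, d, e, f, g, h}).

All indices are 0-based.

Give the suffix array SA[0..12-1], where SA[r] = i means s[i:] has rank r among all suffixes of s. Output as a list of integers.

sorted suffixes:
  #0 SA[0]=4  'abdcgbgb'
  #1 SA[1]=11  'b'
  #2 SA[2]=5  'bdcgbgb'
  #3 SA[3]=9  'bgb'
  #4 SA[4]=3  'cabdcgbgb'
  #5 SA[5]=2  'ccabdcgbgb'
  #6 SA[6]=1  'cccabdcgbgb'
  #7 SA[7]=7  'cgbgb'
  #8 SA[8]=6  'dcgbgb'
  #9 SA[9]=0  'ecccabdcgbgb'
  #10 SA[10]=10  'gb'
  #11 SA[11]=8  'gbgb'

[4, 11, 5, 9, 3, 2, 1, 7, 6, 0, 10, 8]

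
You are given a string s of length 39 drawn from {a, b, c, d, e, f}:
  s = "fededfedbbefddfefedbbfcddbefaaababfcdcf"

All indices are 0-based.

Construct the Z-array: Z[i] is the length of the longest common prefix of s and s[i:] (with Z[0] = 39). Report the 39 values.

Z[0]=39
i=1: fresh scan; Z[1]=0
i=2: fresh scan; Z[2]=0
i=3: fresh scan; Z[3]=0
i=4: fresh scan; Z[4]=0
i=5: fresh scan; Z[5]=3 extend→box=[5,8)
i=6: min(r-i=2, Z[1]=0)=0; Z[6]=0
i=7: min(r-i=1, Z[2]=0)=0; Z[7]=0
i=8: fresh scan; Z[8]=0
i=9: fresh scan; Z[9]=0
i=10: fresh scan; Z[10]=0
i=11: fresh scan; Z[11]=1 extend→box=[11,12)
i=12: fresh scan; Z[12]=0
i=13: fresh scan; Z[13]=0
i=14: fresh scan; Z[14]=2 extend→box=[14,16)
i=15: min(r-i=1, Z[1]=0)=0; Z[15]=0
i=16: fresh scan; Z[16]=3 extend→box=[16,19)
i=17: min(r-i=2, Z[1]=0)=0; Z[17]=0
i=18: min(r-i=1, Z[2]=0)=0; Z[18]=0
i=19: fresh scan; Z[19]=0
i=20: fresh scan; Z[20]=0
i=21: fresh scan; Z[21]=1 extend→box=[21,22)
i=22: fresh scan; Z[22]=0
i=23: fresh scan; Z[23]=0
i=24: fresh scan; Z[24]=0
i=25: fresh scan; Z[25]=0
i=26: fresh scan; Z[26]=0
i=27: fresh scan; Z[27]=1 extend→box=[27,28)
i=28: fresh scan; Z[28]=0
i=29: fresh scan; Z[29]=0
i=30: fresh scan; Z[30]=0
i=31: fresh scan; Z[31]=0
i=32: fresh scan; Z[32]=0
i=33: fresh scan; Z[33]=0
i=34: fresh scan; Z[34]=1 extend→box=[34,35)
i=35: fresh scan; Z[35]=0
i=36: fresh scan; Z[36]=0
i=37: fresh scan; Z[37]=0
i=38: fresh scan; Z[38]=1 extend→box=[38,39)

[39, 0, 0, 0, 0, 3, 0, 0, 0, 0, 0, 1, 0, 0, 2, 0, 3, 0, 0, 0, 0, 1, 0, 0, 0, 0, 0, 1, 0, 0, 0, 0, 0, 0, 1, 0, 0, 0, 1]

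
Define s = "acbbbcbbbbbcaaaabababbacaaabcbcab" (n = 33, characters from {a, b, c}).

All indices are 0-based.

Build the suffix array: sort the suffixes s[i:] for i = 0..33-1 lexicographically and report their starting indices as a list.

rank→(start, suffix):
  0 → (12, 'aaaabababbacaaabcbcab')
  1 → (13, 'aaabababbacaaabcbcab')
  2 → (24, 'aaabcbcab')
  3 → (14, 'aabababbacaaabcbcab')
  4 → (25, 'aabcbcab')
  5 → (31, 'ab')
  6 → (15, 'abababbacaaabcbcab')
  7 → (17, 'ababbacaaabcbcab')
  8 → (19, 'abbacaaabcbcab')
  9 → (26, 'abcbcab')
  10 → (22, 'acaaabcbcab')
  11 → (0, 'acbbbcbbbbbcaaaabababbacaaabcbcab')
  12 → (32, 'b')
  13 → (16, 'bababbacaaabcbcab')
  14 → (18, 'babbacaaabcbcab')
  15 → (21, 'bacaaabcbcab')
  16 → (20, 'bbacaaabcbcab')
  17 → (6, 'bbbbbcaaaabababbacaaabcbcab')
  18 → (7, 'bbbbcaaaabababbacaaabcbcab')
  19 → (8, 'bbbcaaaabababbacaaabcbcab')
  20 → (2, 'bbbcbbbbbcaaaabababbacaaabcbcab')
  21 → (9, 'bbcaaaabababbacaaabcbcab')
  22 → (3, 'bbcbbbbbcaaaabababbacaaabcbcab')
  23 → (10, 'bcaaaabababbacaaabcbcab')
  24 → (29, 'bcab')
  25 → (4, 'bcbbbbbcaaaabababbacaaabcbcab')
  26 → (27, 'bcbcab')
  27 → (11, 'caaaabababbacaaabcbcab')
  28 → (23, 'caaabcbcab')
  29 → (30, 'cab')
  30 → (5, 'cbbbbbcaaaabababbacaaabcbcab')
  31 → (1, 'cbbbcbbbbbcaaaabababbacaaabcbcab')
  32 → (28, 'cbcab')

[12, 13, 24, 14, 25, 31, 15, 17, 19, 26, 22, 0, 32, 16, 18, 21, 20, 6, 7, 8, 2, 9, 3, 10, 29, 4, 27, 11, 23, 30, 5, 1, 28]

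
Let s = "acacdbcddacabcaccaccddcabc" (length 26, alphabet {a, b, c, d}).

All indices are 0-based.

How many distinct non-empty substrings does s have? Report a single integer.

rank | idx | suffix
   0 |  23 | abc
   1 |  11 | abcaccaccddcabc
   2 |   9 | acabcaccaccddcabc
   3 |   0 | acacdbcddacabcaccaccddcabc
   4 |  14 | accaccddcabc
   5 |  17 | accddcabc
   6 |   2 | acdbcddacabcaccaccddcabc
   7 |  24 | bc
   8 |  12 | bcaccaccddcabc
   9 |   5 | bcddacabcaccaccddcabc
  10 |  25 | c
  11 |  22 | cabc
  12 |  10 | cabcaccaccddcabc
  13 |  13 | caccaccddcabc
  14 |  16 | caccddcabc
  15 |   1 | cacdbcddacabcaccaccddcabc
  16 |  15 | ccaccddcabc
  17 |  18 | ccddcabc
  18 |   3 | cdbcddacabcaccaccddcabc
  19 |   6 | cddacabcaccaccddcabc
  20 |  19 | cddcabc
  21 |   8 | dacabcaccaccddcabc
  22 |   4 | dbcddacabcaccaccddcabc
  23 |  21 | dcabc
  24 |   7 | ddacabcaccaccddcabc
  25 |  20 | ddcabc

SA = [23, 11, 9, 0, 14, 17, 2, 24, 12, 5, 25, 22, 10, 13, 16, 1, 15, 18, 3, 6, 19, 8, 4, 21, 7, 20]
i: (SA[i-1],SA[i]) lcp shared
  1: (23,11) 3 'abc'
  2: (11,9) 1 'a'
  3: (9,0) 3 'aca'
  4: (0,14) 2 'ac'
  5: (14,17) 3 'acc'
  6: (17,2) 2 'ac'
  7: (2,24) 0 ''
  8: (24,12) 2 'bc'
  9: (12,5) 2 'bc'
  10: (5,25) 0 ''
  11: (25,22) 1 'c'
  12: (22,10) 4 'cabc'
  13: (10,13) 2 'ca'
  14: (13,16) 4 'cacc'
  15: (16,1) 3 'cac'
  16: (1,15) 1 'c'
  17: (15,18) 2 'cc'
  18: (18,3) 1 'c'
  19: (3,6) 2 'cd'
  20: (6,19) 3 'cdd'
  21: (19,8) 0 ''
  22: (8,4) 1 'd'
  23: (4,21) 1 'd'
  24: (21,7) 1 'd'
  25: (7,20) 2 'dd'

n(n+1)/2 = 26·27/2 = 351
Σ LCP = 0 + 3 + 1 + 3 + 2 + 3 + 2 + 0 + 2 + 2 + 0 + 1 + 4 + 2 + 4 + 3 + 1 + 2 + 1 + 2 + 3 + 0 + 1 + 1 + 1 + 2 = 46
distinct = 351 − 46 = 305

305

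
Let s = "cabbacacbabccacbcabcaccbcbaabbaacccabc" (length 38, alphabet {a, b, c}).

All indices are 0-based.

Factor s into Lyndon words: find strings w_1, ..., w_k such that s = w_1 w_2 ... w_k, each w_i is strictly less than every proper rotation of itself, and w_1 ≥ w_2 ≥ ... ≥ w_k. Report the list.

emit factor 1: 'c' (i=0, period=1)
emit factor 2: 'abbacacbabccacbcabcaccbcb' (i=1, period=25)
emit factor 3: 'aabbaacccabc' (i=26, period=12)

["c", "abbacacbabccacbcabcaccbcb", "aabbaacccabc"]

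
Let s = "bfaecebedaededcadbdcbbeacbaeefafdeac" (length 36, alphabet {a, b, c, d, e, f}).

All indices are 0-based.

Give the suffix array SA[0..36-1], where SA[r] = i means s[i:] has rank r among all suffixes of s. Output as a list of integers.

[34, 23, 15, 2, 9, 26, 30, 25, 20, 17, 21, 6, 0, 35, 14, 24, 19, 4, 8, 16, 13, 18, 32, 11, 33, 22, 5, 3, 7, 12, 10, 27, 28, 1, 29, 31]

rank→(start, suffix):
  0 → (34, 'ac')
  1 → (23, 'acbaeefafdeac')
  2 → (15, 'adbdcbbeacbaeefafdeac')
  3 → (2, 'aecebedaededcadbdcbbeacbaeefafdeac')
  4 → (9, 'aededcadbdcbbeacbaeefafdeac')
  5 → (26, 'aeefafdeac')
  6 → (30, 'afdeac')
  7 → (25, 'baeefafdeac')
  8 → (20, 'bbeacbaeefafdeac')
  9 → (17, 'bdcbbeacbaeefafdeac')
  10 → (21, 'beacbaeefafdeac')
  11 → (6, 'bedaededcadbdcbbeacbaeefafdeac')
  12 → (0, 'bfaecebedaededcadbdcbbeacbaeefafdeac')
  13 → (35, 'c')
  14 → (14, 'cadbdcbbeacbaeefafdeac')
  15 → (24, 'cbaeefafdeac')
  16 → (19, 'cbbeacbaeefafdeac')
  17 → (4, 'cebedaededcadbdcbbeacbaeefafdeac')
  18 → (8, 'daededcadbdcbbeacbaeefafdeac')
  19 → (16, 'dbdcbbeacbaeefafdeac')
  20 → (13, 'dcadbdcbbeacbaeefafdeac')
  21 → (18, 'dcbbeacbaeefafdeac')
  22 → (32, 'deac')
  23 → (11, 'dedcadbdcbbeacbaeefafdeac')
  24 → (33, 'eac')
  25 → (22, 'eacbaeefafdeac')
  26 → (5, 'ebedaededcadbdcbbeacbaeefafdeac')
  27 → (3, 'ecebedaededcadbdcbbeacbaeefafdeac')
  28 → (7, 'edaededcadbdcbbeacbaeefafdeac')
  29 → (12, 'edcadbdcbbeacbaeefafdeac')
  30 → (10, 'ededcadbdcbbeacbaeefafdeac')
  31 → (27, 'eefafdeac')
  32 → (28, 'efafdeac')
  33 → (1, 'faecebedaededcadbdcbbeacbaeefafdeac')
  34 → (29, 'fafdeac')
  35 → (31, 'fdeac')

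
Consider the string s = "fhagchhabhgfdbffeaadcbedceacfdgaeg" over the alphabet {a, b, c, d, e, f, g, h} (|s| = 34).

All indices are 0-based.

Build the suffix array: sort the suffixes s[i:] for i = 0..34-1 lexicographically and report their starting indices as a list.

sorted suffixes:
  #0 SA[0]=17  'aadcbedceacfdgaeg'
  #1 SA[1]=7  'abhgfdbffeaadcbedceacfdgaeg'
  #2 SA[2]=26  'acfdgaeg'
  #3 SA[3]=18  'adcbedceacfdgaeg'
  #4 SA[4]=31  'aeg'
  #5 SA[5]=2  'agchhabhgfdbffeaadcbedceacfdgaeg'
  #6 SA[6]=21  'bedceacfdgaeg'
  #7 SA[7]=13  'bffeaadcbedceacfdgaeg'
  #8 SA[8]=8  'bhgfdbffeaadcbedceacfdgaeg'
  #9 SA[9]=20  'cbedceacfdgaeg'
  #10 SA[10]=24  'ceacfdgaeg'
  #11 SA[11]=27  'cfdgaeg'
  #12 SA[12]=4  'chhabhgfdbffeaadcbedceacfdgaeg'
  #13 SA[13]=12  'dbffeaadcbedceacfdgaeg'
  #14 SA[14]=19  'dcbedceacfdgaeg'
  #15 SA[15]=23  'dceacfdgaeg'
  #16 SA[16]=29  'dgaeg'
  #17 SA[17]=16  'eaadcbedceacfdgaeg'
  #18 SA[18]=25  'eacfdgaeg'
  #19 SA[19]=22  'edceacfdgaeg'
  #20 SA[20]=32  'eg'
  #21 SA[21]=11  'fdbffeaadcbedceacfdgaeg'
  #22 SA[22]=28  'fdgaeg'
  #23 SA[23]=15  'feaadcbedceacfdgaeg'
  #24 SA[24]=14  'ffeaadcbedceacfdgaeg'
  #25 SA[25]=0  'fhagchhabhgfdbffeaadcbedceacfdgaeg'
  #26 SA[26]=33  'g'
  #27 SA[27]=30  'gaeg'
  #28 SA[28]=3  'gchhabhgfdbffeaadcbedceacfdgaeg'
  #29 SA[29]=10  'gfdbffeaadcbedceacfdgaeg'
  #30 SA[30]=6  'habhgfdbffeaadcbedceacfdgaeg'
  #31 SA[31]=1  'hagchhabhgfdbffeaadcbedceacfdgaeg'
  #32 SA[32]=9  'hgfdbffeaadcbedceacfdgaeg'
  #33 SA[33]=5  'hhabhgfdbffeaadcbedceacfdgaeg'

[17, 7, 26, 18, 31, 2, 21, 13, 8, 20, 24, 27, 4, 12, 19, 23, 29, 16, 25, 22, 32, 11, 28, 15, 14, 0, 33, 30, 3, 10, 6, 1, 9, 5]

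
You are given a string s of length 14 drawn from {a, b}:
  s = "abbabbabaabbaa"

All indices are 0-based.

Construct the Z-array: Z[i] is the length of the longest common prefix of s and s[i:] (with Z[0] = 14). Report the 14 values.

Z[0]=14
i=1: outside box; Z[1]=0
i=2: outside box; Z[2]=0
i=3: outside box; Z[3]=5 extend→box=[3,8)
i=4: min(r-i=4, Z[1]=0)=0; Z[4]=0
i=5: min(r-i=3, Z[2]=0)=0; Z[5]=0
i=6: min(r-i=2, Z[3]=5)=2; Z[6]=2
i=7: min(r-i=1, Z[4]=0)=0; Z[7]=0
i=8: outside box; Z[8]=1 extend→box=[8,9)
i=9: outside box; Z[9]=4 extend→box=[9,13)
i=10: min(r-i=3, Z[1]=0)=0; Z[10]=0
i=11: min(r-i=2, Z[2]=0)=0; Z[11]=0
i=12: min(r-i=1, Z[3]=5)=1; Z[12]=1
i=13: outside box; Z[13]=1 extend→box=[13,14)

[14, 0, 0, 5, 0, 0, 2, 0, 1, 4, 0, 0, 1, 1]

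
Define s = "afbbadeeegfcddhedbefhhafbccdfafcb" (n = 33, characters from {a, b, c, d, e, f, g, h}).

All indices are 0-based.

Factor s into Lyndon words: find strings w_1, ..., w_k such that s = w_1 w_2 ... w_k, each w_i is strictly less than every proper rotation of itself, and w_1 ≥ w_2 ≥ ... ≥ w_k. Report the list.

["afbb", "adeeegfcddhedbefhhafbccdfafcb"]

emit factor 1: 'afbb' (i=0, period=4)
emit factor 2: 'adeeegfcddhedbefhhafbccdfafcb' (i=4, period=29)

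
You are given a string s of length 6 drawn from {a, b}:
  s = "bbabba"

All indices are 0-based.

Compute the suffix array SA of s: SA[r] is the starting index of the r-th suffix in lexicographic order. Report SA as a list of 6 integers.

rank | idx | suffix
   0 |   5 | a
   1 |   2 | abba
   2 |   4 | ba
   3 |   1 | babba
   4 |   3 | bba
   5 |   0 | bbabba

[5, 2, 4, 1, 3, 0]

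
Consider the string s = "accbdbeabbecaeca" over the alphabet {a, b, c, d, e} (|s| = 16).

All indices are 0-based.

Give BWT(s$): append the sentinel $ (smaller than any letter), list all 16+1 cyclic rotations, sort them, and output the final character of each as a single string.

rank  rotation           last
    0  $accbdbeabbecaeca  a
    1  a$accbdbeabbecaec  c
    2  abbecaeca$accbdbe  e
    3  accbdbeabbecaeca$  $
    4  aeca$accbdbeabbec  c
    5  bbecaeca$accbdbea  a
    6  bdbeabbecaeca$acc  c
    7  beabbecaeca$accbd  d
    8  becaeca$accbdbeab  b
    9  ca$accbdbeabbecae  e
   10  caeca$accbdbeabbe  e
   11  cbdbeabbecaeca$ac  c
   12  ccbdbeabbecaeca$a  a
   13  dbeabbecaeca$accb  b
   14  eabbecaeca$accbdb  b
   15  eca$accbdbeabbeca  a
   16  ecaeca$accbdbeabb  b

ace$cacdbeecabbab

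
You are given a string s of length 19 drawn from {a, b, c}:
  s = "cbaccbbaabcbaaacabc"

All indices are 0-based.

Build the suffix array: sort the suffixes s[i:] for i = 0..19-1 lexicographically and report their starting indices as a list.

rank→(start, suffix):
  0 → (12, 'aaacabc')
  1 → (7, 'aabcbaaacabc')
  2 → (13, 'aacabc')
  3 → (16, 'abc')
  4 → (8, 'abcbaaacabc')
  5 → (14, 'acabc')
  6 → (2, 'accbbaabcbaaacabc')
  7 → (11, 'baaacabc')
  8 → (6, 'baabcbaaacabc')
  9 → (1, 'baccbbaabcbaaacabc')
  10 → (5, 'bbaabcbaaacabc')
  11 → (17, 'bc')
  12 → (9, 'bcbaaacabc')
  13 → (18, 'c')
  14 → (15, 'cabc')
  15 → (10, 'cbaaacabc')
  16 → (0, 'cbaccbbaabcbaaacabc')
  17 → (4, 'cbbaabcbaaacabc')
  18 → (3, 'ccbbaabcbaaacabc')

[12, 7, 13, 16, 8, 14, 2, 11, 6, 1, 5, 17, 9, 18, 15, 10, 0, 4, 3]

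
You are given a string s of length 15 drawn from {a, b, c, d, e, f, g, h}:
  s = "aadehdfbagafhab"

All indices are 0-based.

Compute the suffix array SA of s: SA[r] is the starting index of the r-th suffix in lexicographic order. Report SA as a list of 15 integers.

rank→(start, suffix):
  0 → (0, 'aadehdfbagafhab')
  1 → (13, 'ab')
  2 → (1, 'adehdfbagafhab')
  3 → (10, 'afhab')
  4 → (8, 'agafhab')
  5 → (14, 'b')
  6 → (7, 'bagafhab')
  7 → (2, 'dehdfbagafhab')
  8 → (5, 'dfbagafhab')
  9 → (3, 'ehdfbagafhab')
  10 → (6, 'fbagafhab')
  11 → (11, 'fhab')
  12 → (9, 'gafhab')
  13 → (12, 'hab')
  14 → (4, 'hdfbagafhab')

[0, 13, 1, 10, 8, 14, 7, 2, 5, 3, 6, 11, 9, 12, 4]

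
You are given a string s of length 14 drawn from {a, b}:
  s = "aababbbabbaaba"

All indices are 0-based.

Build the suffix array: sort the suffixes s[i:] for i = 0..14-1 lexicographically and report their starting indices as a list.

[13, 10, 0, 11, 1, 7, 3, 12, 9, 6, 2, 8, 5, 4]

rank→(start, suffix):
  0 → (13, 'a')
  1 → (10, 'aaba')
  2 → (0, 'aababbbabbaaba')
  3 → (11, 'aba')
  4 → (1, 'ababbbabbaaba')
  5 → (7, 'abbaaba')
  6 → (3, 'abbbabbaaba')
  7 → (12, 'ba')
  8 → (9, 'baaba')
  9 → (6, 'babbaaba')
  10 → (2, 'babbbabbaaba')
  11 → (8, 'bbaaba')
  12 → (5, 'bbabbaaba')
  13 → (4, 'bbbabbaaba')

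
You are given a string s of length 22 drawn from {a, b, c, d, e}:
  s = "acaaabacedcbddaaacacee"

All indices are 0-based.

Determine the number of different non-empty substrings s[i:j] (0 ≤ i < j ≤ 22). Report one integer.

225

sorted suffixes:
  #0 SA[0]=2  'aaabacedcbddaaacacee'
  #1 SA[1]=14  'aaacacee'
  #2 SA[2]=3  'aabacedcbddaaacacee'
  #3 SA[3]=15  'aacacee'
  #4 SA[4]=4  'abacedcbddaaacacee'
  #5 SA[5]=0  'acaaabacedcbddaaacacee'
  #6 SA[6]=16  'acacee'
  #7 SA[7]=6  'acedcbddaaacacee'
  #8 SA[8]=18  'acee'
  #9 SA[9]=5  'bacedcbddaaacacee'
  #10 SA[10]=11  'bddaaacacee'
  #11 SA[11]=1  'caaabacedcbddaaacacee'
  #12 SA[12]=17  'cacee'
  #13 SA[13]=10  'cbddaaacacee'
  #14 SA[14]=7  'cedcbddaaacacee'
  #15 SA[15]=19  'cee'
  #16 SA[16]=13  'daaacacee'
  #17 SA[17]=9  'dcbddaaacacee'
  #18 SA[18]=12  'ddaaacacee'
  #19 SA[19]=21  'e'
  #20 SA[20]=8  'edcbddaaacacee'
  #21 SA[21]=20  'ee'

SA = [2, 14, 3, 15, 4, 0, 16, 6, 18, 5, 11, 1, 17, 10, 7, 19, 13, 9, 12, 21, 8, 20]
rank  pair      lcp
   1  s[2:],s[14:]  3  'aaa'
   2  s[14:],s[3:]  2  'aa'
   3  s[3:],s[15:]  2  'aa'
   4  s[15:],s[4:]  1  'a'
   5  s[4:],s[0:]  1  'a'
   6  s[0:],s[16:]  3  'aca'
   7  s[16:],s[6:]  2  'ac'
   8  s[6:],s[18:]  3  'ace'
   9  s[18:],s[5:]  0  ''
  10  s[5:],s[11:]  1  'b'
  11  s[11:],s[1:]  0  ''
  12  s[1:],s[17:]  2  'ca'
  13  s[17:],s[10:]  1  'c'
  14  s[10:],s[7:]  1  'c'
  15  s[7:],s[19:]  2  'ce'
  16  s[19:],s[13:]  0  ''
  17  s[13:],s[9:]  1  'd'
  18  s[9:],s[12:]  1  'd'
  19  s[12:],s[21:]  0  ''
  20  s[21:],s[8:]  1  'e'
  21  s[8:],s[20:]  1  'e'

n(n+1)/2 = 22·23/2 = 253
Σ LCP = 0 + 3 + 2 + 2 + 1 + 1 + 3 + 2 + 3 + 0 + 1 + 0 + 2 + 1 + 1 + 2 + 0 + 1 + 1 + 0 + 1 + 1 = 28
distinct = 253 − 28 = 225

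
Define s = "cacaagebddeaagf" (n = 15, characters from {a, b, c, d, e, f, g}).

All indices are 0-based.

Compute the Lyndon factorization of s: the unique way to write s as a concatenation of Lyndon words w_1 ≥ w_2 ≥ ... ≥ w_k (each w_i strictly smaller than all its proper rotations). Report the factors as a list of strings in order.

["c", "ac", "aagebddeaagf"]

emit factor 1: 'c' (i=0, period=1)
emit factor 2: 'ac' (i=1, period=2)
emit factor 3: 'aagebddeaagf' (i=3, period=12)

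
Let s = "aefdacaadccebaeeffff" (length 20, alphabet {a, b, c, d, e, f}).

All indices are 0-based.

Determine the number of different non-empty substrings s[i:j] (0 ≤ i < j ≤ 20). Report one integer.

191

sorted suffixes:
  #0 SA[0]=6  'aadccebaeeffff'
  #1 SA[1]=4  'acaadccebaeeffff'
  #2 SA[2]=7  'adccebaeeffff'
  #3 SA[3]=13  'aeeffff'
  #4 SA[4]=0  'aefdacaadccebaeeffff'
  #5 SA[5]=12  'baeeffff'
  #6 SA[6]=5  'caadccebaeeffff'
  #7 SA[7]=9  'ccebaeeffff'
  #8 SA[8]=10  'cebaeeffff'
  #9 SA[9]=3  'dacaadccebaeeffff'
  #10 SA[10]=8  'dccebaeeffff'
  #11 SA[11]=11  'ebaeeffff'
  #12 SA[12]=14  'eeffff'
  #13 SA[13]=1  'efdacaadccebaeeffff'
  #14 SA[14]=15  'effff'
  #15 SA[15]=19  'f'
  #16 SA[16]=2  'fdacaadccebaeeffff'
  #17 SA[17]=18  'ff'
  #18 SA[18]=17  'fff'
  #19 SA[19]=16  'ffff'

SA = [6, 4, 7, 13, 0, 12, 5, 9, 10, 3, 8, 11, 14, 1, 15, 19, 2, 18, 17, 16]
[i] adj suffixes → lcp
  [1] 6/4 → 1 ('a')
  [2] 4/7 → 1 ('a')
  [3] 7/13 → 1 ('a')
  [4] 13/0 → 2 ('ae')
  [5] 0/12 → 0 ('')
  [6] 12/5 → 0 ('')
  [7] 5/9 → 1 ('c')
  [8] 9/10 → 1 ('c')
  [9] 10/3 → 0 ('')
  [10] 3/8 → 1 ('d')
  [11] 8/11 → 0 ('')
  [12] 11/14 → 1 ('e')
  [13] 14/1 → 1 ('e')
  [14] 1/15 → 2 ('ef')
  [15] 15/19 → 0 ('')
  [16] 19/2 → 1 ('f')
  [17] 2/18 → 1 ('f')
  [18] 18/17 → 2 ('ff')
  [19] 17/16 → 3 ('fff')

n(n+1)/2 = 20·21/2 = 210
Σ LCP = 0 + 1 + 1 + 1 + 2 + 0 + 0 + 1 + 1 + 0 + 1 + 0 + 1 + 1 + 2 + 0 + 1 + 1 + 2 + 3 = 19
distinct = 210 − 19 = 191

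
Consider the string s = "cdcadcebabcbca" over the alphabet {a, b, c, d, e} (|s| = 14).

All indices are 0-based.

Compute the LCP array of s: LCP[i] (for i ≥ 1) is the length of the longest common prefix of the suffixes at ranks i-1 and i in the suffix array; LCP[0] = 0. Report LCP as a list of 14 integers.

rank | idx | suffix
   0 |  13 | a
   1 |   8 | abcbca
   2 |   3 | adcebabcbca
   3 |   7 | babcbca
   4 |  11 | bca
   5 |   9 | bcbca
   6 |  12 | ca
   7 |   2 | cadcebabcbca
   8 |  10 | cbca
   9 |   0 | cdcadcebabcbca
  10 |   5 | cebabcbca
  11 |   1 | dcadcebabcbca
  12 |   4 | dcebabcbca
  13 |   6 | ebabcbca

SA = [13, 8, 3, 7, 11, 9, 12, 2, 10, 0, 5, 1, 4, 6]
i: (SA[i-1],SA[i]) lcp shared
  1: (13,8) 1 'a'
  2: (8,3) 1 'a'
  3: (3,7) 0 ''
  4: (7,11) 1 'b'
  5: (11,9) 2 'bc'
  6: (9,12) 0 ''
  7: (12,2) 2 'ca'
  8: (2,10) 1 'c'
  9: (10,0) 1 'c'
  10: (0,5) 1 'c'
  11: (5,1) 0 ''
  12: (1,4) 2 'dc'
  13: (4,6) 0 ''

[0, 1, 1, 0, 1, 2, 0, 2, 1, 1, 1, 0, 2, 0]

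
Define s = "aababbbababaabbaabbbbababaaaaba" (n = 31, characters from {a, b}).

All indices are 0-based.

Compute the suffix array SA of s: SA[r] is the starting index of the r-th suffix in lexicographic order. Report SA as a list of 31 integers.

rank→(start, suffix):
  0 → (30, 'a')
  1 → (25, 'aaaaba')
  2 → (26, 'aaaba')
  3 → (27, 'aaba')
  4 → (0, 'aababbbababaabbaabbbbababaaaaba')
  5 → (11, 'aabbaabbbbababaaaaba')
  6 → (15, 'aabbbbababaaaaba')
  7 → (28, 'aba')
  8 → (23, 'abaaaaba')
  9 → (9, 'abaabbaabbbbababaaaaba')
  10 → (21, 'ababaaaaba')
  11 → (7, 'ababaabbaabbbbababaaaaba')
  12 → (1, 'ababbbababaabbaabbbbababaaaaba')
  13 → (12, 'abbaabbbbababaaaaba')
  14 → (3, 'abbbababaabbaabbbbababaaaaba')
  15 → (16, 'abbbbababaaaaba')
  16 → (29, 'ba')
  17 → (24, 'baaaaba')
  18 → (10, 'baabbaabbbbababaaaaba')
  19 → (14, 'baabbbbababaaaaba')
  20 → (22, 'babaaaaba')
  21 → (8, 'babaabbaabbbbababaaaaba')
  22 → (20, 'bababaaaaba')
  23 → (6, 'bababaabbaabbbbababaaaaba')
  24 → (2, 'babbbababaabbaabbbbababaaaaba')
  25 → (13, 'bbaabbbbababaaaaba')
  26 → (19, 'bbababaaaaba')
  27 → (5, 'bbababaabbaabbbbababaaaaba')
  28 → (18, 'bbbababaaaaba')
  29 → (4, 'bbbababaabbaabbbbababaaaaba')
  30 → (17, 'bbbbababaaaaba')

[30, 25, 26, 27, 0, 11, 15, 28, 23, 9, 21, 7, 1, 12, 3, 16, 29, 24, 10, 14, 22, 8, 20, 6, 2, 13, 19, 5, 18, 4, 17]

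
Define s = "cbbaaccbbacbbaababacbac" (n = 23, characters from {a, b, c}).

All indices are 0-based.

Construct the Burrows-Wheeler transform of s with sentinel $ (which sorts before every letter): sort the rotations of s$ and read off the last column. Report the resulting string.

rank  rotation                  last
    0  $cbbaaccbbacbbaababacbac  c
    1  aababacbac$cbbaaccbbacbb  b
    2  aaccbbacbbaababacbac$cbb  b
    3  ababacbac$cbbaaccbbacbba  a
    4  abacbac$cbbaaccbbacbbaab  b
    5  ac$cbbaaccbbacbbaababacb  b
    6  acbac$cbbaaccbbacbbaabab  b
    7  acbbaababacbac$cbbaaccbb  b
    8  accbbacbbaababacbac$cbba  a
    9  baababacbac$cbbaaccbbacb  b
   10  baaccbbacbbaababacbac$cb  b
   11  babacbac$cbbaaccbbacbbaa  a
   12  bac$cbbaaccbbacbbaababac  c
   13  bacbac$cbbaaccbbacbbaaba  a
   14  bacbbaababacbac$cbbaaccb  b
   15  bbaababacbac$cbbaaccbbac  c
   16  bbaaccbbacbbaababacbac$c  c
   17  bbacbbaababacbac$cbbaacc  c
   18  c$cbbaaccbbacbbaababacba  a
   19  cbac$cbbaaccbbacbbaababa  a
   20  cbbaababacbac$cbbaaccbba  a
   21  cbbaaccbbacbbaababacbac$  $
   22  cbbacbbaababacbac$cbbaac  c
   23  ccbbacbbaababacbac$cbbaa  a

cbbabbbbabbacabcccaaa$ca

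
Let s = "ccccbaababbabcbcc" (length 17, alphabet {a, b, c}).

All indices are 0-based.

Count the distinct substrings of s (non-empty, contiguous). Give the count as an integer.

rank→(start, suffix):
  0 → (5, 'aababbabcbcc')
  1 → (6, 'ababbabcbcc')
  2 → (8, 'abbabcbcc')
  3 → (11, 'abcbcc')
  4 → (4, 'baababbabcbcc')
  5 → (7, 'babbabcbcc')
  6 → (10, 'babcbcc')
  7 → (9, 'bbabcbcc')
  8 → (12, 'bcbcc')
  9 → (14, 'bcc')
  10 → (16, 'c')
  11 → (3, 'cbaababbabcbcc')
  12 → (13, 'cbcc')
  13 → (15, 'cc')
  14 → (2, 'ccbaababbabcbcc')
  15 → (1, 'cccbaababbabcbcc')
  16 → (0, 'ccccbaababbabcbcc')

SA = [5, 6, 8, 11, 4, 7, 10, 9, 12, 14, 16, 3, 13, 15, 2, 1, 0]
[i] adj suffixes → lcp
  [1] 5/6 → 1 ('a')
  [2] 6/8 → 2 ('ab')
  [3] 8/11 → 2 ('ab')
  [4] 11/4 → 0 ('')
  [5] 4/7 → 2 ('ba')
  [6] 7/10 → 3 ('bab')
  [7] 10/9 → 1 ('b')
  [8] 9/12 → 1 ('b')
  [9] 12/14 → 2 ('bc')
  [10] 14/16 → 0 ('')
  [11] 16/3 → 1 ('c')
  [12] 3/13 → 2 ('cb')
  [13] 13/15 → 1 ('c')
  [14] 15/2 → 2 ('cc')
  [15] 2/1 → 2 ('cc')
  [16] 1/0 → 3 ('ccc')

n(n+1)/2 = 17·18/2 = 153
Σ LCP = 0 + 1 + 2 + 2 + 0 + 2 + 3 + 1 + 1 + 2 + 0 + 1 + 2 + 1 + 2 + 2 + 3 = 25
distinct = 153 − 25 = 128

128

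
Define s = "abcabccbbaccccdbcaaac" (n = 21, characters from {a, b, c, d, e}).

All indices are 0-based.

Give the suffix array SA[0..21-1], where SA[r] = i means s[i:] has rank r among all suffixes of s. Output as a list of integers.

rank→(start, suffix):
  0 → (17, 'aaac')
  1 → (18, 'aac')
  2 → (0, 'abcabccbbaccccdbcaaac')
  3 → (3, 'abccbbaccccdbcaaac')
  4 → (19, 'ac')
  5 → (9, 'accccdbcaaac')
  6 → (8, 'baccccdbcaaac')
  7 → (7, 'bbaccccdbcaaac')
  8 → (15, 'bcaaac')
  9 → (1, 'bcabccbbaccccdbcaaac')
  10 → (4, 'bccbbaccccdbcaaac')
  11 → (20, 'c')
  12 → (16, 'caaac')
  13 → (2, 'cabccbbaccccdbcaaac')
  14 → (6, 'cbbaccccdbcaaac')
  15 → (5, 'ccbbaccccdbcaaac')
  16 → (10, 'ccccdbcaaac')
  17 → (11, 'cccdbcaaac')
  18 → (12, 'ccdbcaaac')
  19 → (13, 'cdbcaaac')
  20 → (14, 'dbcaaac')

[17, 18, 0, 3, 19, 9, 8, 7, 15, 1, 4, 20, 16, 2, 6, 5, 10, 11, 12, 13, 14]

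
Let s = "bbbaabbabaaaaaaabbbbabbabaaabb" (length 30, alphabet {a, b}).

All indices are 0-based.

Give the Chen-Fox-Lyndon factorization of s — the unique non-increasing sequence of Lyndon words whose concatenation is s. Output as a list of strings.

["b", "b", "b", "aabbab", "aaaaaaabbbbabbabaaabb"]

emit factor 1: 'b' (i=0, period=1)
emit factor 2: 'b' (i=1, period=1)
emit factor 3: 'b' (i=2, period=1)
emit factor 4: 'aabbab' (i=3, period=6)
emit factor 5: 'aaaaaaabbbbabbabaaabb' (i=9, period=21)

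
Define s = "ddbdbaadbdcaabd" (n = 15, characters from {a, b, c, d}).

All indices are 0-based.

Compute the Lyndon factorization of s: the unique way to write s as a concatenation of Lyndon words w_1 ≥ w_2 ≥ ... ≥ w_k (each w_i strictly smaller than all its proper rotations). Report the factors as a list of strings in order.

emit factor 1: 'd' (i=0, period=1)
emit factor 2: 'd' (i=1, period=1)
emit factor 3: 'bd' (i=2, period=2)
emit factor 4: 'b' (i=4, period=1)
emit factor 5: 'aadbdc' (i=5, period=6)
emit factor 6: 'aabd' (i=11, period=4)

["d", "d", "bd", "b", "aadbdc", "aabd"]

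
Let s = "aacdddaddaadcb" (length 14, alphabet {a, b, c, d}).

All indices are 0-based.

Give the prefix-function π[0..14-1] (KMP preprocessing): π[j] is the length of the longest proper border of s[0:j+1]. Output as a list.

π[0] = 0
j=1 s[j]='a': π[1]=1 (border 'a')
j=2 s[j]='c': k: 1→0; π[2]=0 (border '')
j=3 s[j]='d': π[3]=0 (border '')
j=4 s[j]='d': π[4]=0 (border '')
j=5 s[j]='d': π[5]=0 (border '')
j=6 s[j]='a': π[6]=1 (border 'a')
j=7 s[j]='d': k: 1→0; π[7]=0 (border '')
j=8 s[j]='d': π[8]=0 (border '')
j=9 s[j]='a': π[9]=1 (border 'a')
j=10 s[j]='a': π[10]=2 (border 'aa')
j=11 s[j]='d': k: 2→1→0; π[11]=0 (border '')
j=12 s[j]='c': π[12]=0 (border '')
j=13 s[j]='b': π[13]=0 (border '')

[0, 1, 0, 0, 0, 0, 1, 0, 0, 1, 2, 0, 0, 0]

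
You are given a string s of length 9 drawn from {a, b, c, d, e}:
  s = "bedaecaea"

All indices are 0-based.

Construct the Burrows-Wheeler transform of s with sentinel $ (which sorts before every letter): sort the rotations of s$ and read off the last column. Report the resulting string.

rank  rotation    last
    0  $bedaecaea  a
    1  a$bedaecae  e
    2  aea$bedaec  c
    3  aecaea$bed  d
    4  bedaecaea$  $
    5  caea$bedae  e
    6  daecaea$be  e
    7  ea$bedaeca  a
    8  ecaea$beda  a
    9  edaecaea$b  b

aecd$eeaab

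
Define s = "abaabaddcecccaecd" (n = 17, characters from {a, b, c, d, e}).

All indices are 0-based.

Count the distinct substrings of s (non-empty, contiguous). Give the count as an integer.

136

rank→(start, suffix):
  0 → (2, 'aabaddcecccaecd')
  1 → (0, 'abaabaddcecccaecd')
  2 → (3, 'abaddcecccaecd')
  3 → (5, 'addcecccaecd')
  4 → (13, 'aecd')
  5 → (1, 'baabaddcecccaecd')
  6 → (4, 'baddcecccaecd')
  7 → (12, 'caecd')
  8 → (11, 'ccaecd')
  9 → (10, 'cccaecd')
  10 → (15, 'cd')
  11 → (8, 'cecccaecd')
  12 → (16, 'd')
  13 → (7, 'dcecccaecd')
  14 → (6, 'ddcecccaecd')
  15 → (9, 'ecccaecd')
  16 → (14, 'ecd')

SA = [2, 0, 3, 5, 13, 1, 4, 12, 11, 10, 15, 8, 16, 7, 6, 9, 14]
[i] adj suffixes → lcp
  [1] 2/0 → 1 ('a')
  [2] 0/3 → 3 ('aba')
  [3] 3/5 → 1 ('a')
  [4] 5/13 → 1 ('a')
  [5] 13/1 → 0 ('')
  [6] 1/4 → 2 ('ba')
  [7] 4/12 → 0 ('')
  [8] 12/11 → 1 ('c')
  [9] 11/10 → 2 ('cc')
  [10] 10/15 → 1 ('c')
  [11] 15/8 → 1 ('c')
  [12] 8/16 → 0 ('')
  [13] 16/7 → 1 ('d')
  [14] 7/6 → 1 ('d')
  [15] 6/9 → 0 ('')
  [16] 9/14 → 2 ('ec')

n(n+1)/2 = 17·18/2 = 153
Σ LCP = 0 + 1 + 3 + 1 + 1 + 0 + 2 + 0 + 1 + 2 + 1 + 1 + 0 + 1 + 1 + 0 + 2 = 17
distinct = 153 − 17 = 136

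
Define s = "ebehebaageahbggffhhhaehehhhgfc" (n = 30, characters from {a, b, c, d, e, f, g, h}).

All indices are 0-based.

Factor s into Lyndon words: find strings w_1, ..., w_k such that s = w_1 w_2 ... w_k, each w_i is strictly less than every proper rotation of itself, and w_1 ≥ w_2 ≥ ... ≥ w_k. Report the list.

emit factor 1: 'e' (i=0, period=1)
emit factor 2: 'behe' (i=1, period=4)
emit factor 3: 'b' (i=5, period=1)
emit factor 4: 'aageahbggffhhhaehehhhgfc' (i=6, period=24)

["e", "behe", "b", "aageahbggffhhhaehehhhgfc"]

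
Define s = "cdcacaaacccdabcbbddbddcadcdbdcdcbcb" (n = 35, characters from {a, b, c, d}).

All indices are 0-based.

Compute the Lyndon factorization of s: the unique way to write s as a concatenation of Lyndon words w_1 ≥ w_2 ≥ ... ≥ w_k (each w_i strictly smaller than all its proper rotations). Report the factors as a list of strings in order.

["cd", "c", "ac", "aaacccdabcbbddbddcadcdbdcdcbcb"]

emit factor 1: 'cd' (i=0, period=2)
emit factor 2: 'c' (i=2, period=1)
emit factor 3: 'ac' (i=3, period=2)
emit factor 4: 'aaacccdabcbbddbddcadcdbdcdcbcb' (i=5, period=30)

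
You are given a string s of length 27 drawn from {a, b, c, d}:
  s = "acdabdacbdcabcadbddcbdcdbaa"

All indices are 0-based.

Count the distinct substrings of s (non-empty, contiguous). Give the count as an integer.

340

rank | idx | suffix
   0 |  26 | a
   1 |  25 | aa
   2 |  11 | abcadbddcbdcdbaa
   3 |   3 | abdacbdcabcadbddcbdcdbaa
   4 |   6 | acbdcabcadbddcbdcdbaa
   5 |   0 | acdabdacbdcabcadbddcbdcdbaa
   6 |  14 | adbddcbdcdbaa
   7 |  24 | baa
   8 |  12 | bcadbddcbdcdbaa
   9 |   4 | bdacbdcabcadbddcbdcdbaa
  10 |   8 | bdcabcadbddcbdcdbaa
  11 |  20 | bdcdbaa
  12 |  16 | bddcbdcdbaa
  13 |  10 | cabcadbddcbdcdbaa
  14 |  13 | cadbddcbdcdbaa
  15 |   7 | cbdcabcadbddcbdcdbaa
  16 |  19 | cbdcdbaa
  17 |   1 | cdabdacbdcabcadbddcbdcdbaa
  18 |  22 | cdbaa
  19 |   2 | dabdacbdcabcadbddcbdcdbaa
  20 |   5 | dacbdcabcadbddcbdcdbaa
  21 |  23 | dbaa
  22 |  15 | dbddcbdcdbaa
  23 |   9 | dcabcadbddcbdcdbaa
  24 |  18 | dcbdcdbaa
  25 |  21 | dcdbaa
  26 |  17 | ddcbdcdbaa

SA = [26, 25, 11, 3, 6, 0, 14, 24, 12, 4, 8, 20, 16, 10, 13, 7, 19, 1, 22, 2, 5, 23, 15, 9, 18, 21, 17]
rank  pair      lcp
   1  s[26:],s[25:]  1  'a'
   2  s[25:],s[11:]  1  'a'
   3  s[11:],s[3:]  2  'ab'
   4  s[3:],s[6:]  1  'a'
   5  s[6:],s[0:]  2  'ac'
   6  s[0:],s[14:]  1  'a'
   7  s[14:],s[24:]  0  ''
   8  s[24:],s[12:]  1  'b'
   9  s[12:],s[4:]  1  'b'
  10  s[4:],s[8:]  2  'bd'
  11  s[8:],s[20:]  3  'bdc'
  12  s[20:],s[16:]  2  'bd'
  13  s[16:],s[10:]  0  ''
  14  s[10:],s[13:]  2  'ca'
  15  s[13:],s[7:]  1  'c'
  16  s[7:],s[19:]  4  'cbdc'
  17  s[19:],s[1:]  1  'c'
  18  s[1:],s[22:]  2  'cd'
  19  s[22:],s[2:]  0  ''
  20  s[2:],s[5:]  2  'da'
  21  s[5:],s[23:]  1  'd'
  22  s[23:],s[15:]  2  'db'
  23  s[15:],s[9:]  1  'd'
  24  s[9:],s[18:]  2  'dc'
  25  s[18:],s[21:]  2  'dc'
  26  s[21:],s[17:]  1  'd'

n(n+1)/2 = 27·28/2 = 378
Σ LCP = 0 + 1 + 1 + 2 + 1 + 2 + 1 + 0 + 1 + 1 + 2 + 3 + 2 + 0 + 2 + 1 + 4 + 1 + 2 + 0 + 2 + 1 + 2 + 1 + 2 + 2 + 1 = 38
distinct = 378 − 38 = 340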